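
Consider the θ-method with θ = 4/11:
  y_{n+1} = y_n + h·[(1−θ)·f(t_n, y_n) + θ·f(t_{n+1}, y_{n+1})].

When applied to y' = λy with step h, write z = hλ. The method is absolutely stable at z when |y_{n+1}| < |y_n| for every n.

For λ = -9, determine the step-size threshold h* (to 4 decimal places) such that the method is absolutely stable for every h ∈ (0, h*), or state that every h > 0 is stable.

(-7.3333,0); λ=-9 ⇒ h* = (22/3)/9 = 0.8148.

With y'=λy (z=hλ):
  y_{n+1} = y_n + z·[7/11·y_n + 4/11·y_{n+1}] ⇒ (1 − 4/11z)y_{n+1} = (1 + 7/11z)y_n
  so R(z) = (1 + 7/11z)/(1 − 4/11z).

Boundary: |R(x)|=1, x<0.
x=-1.71: |R|=0.0544
R=−1: 1+7/11x = −1+4/11x ⇒ -3/11x=2 ⇒ x=2/(-3/11)=-7.3333
Confirm numerically:
  x=-7.107: |R|=0.98278 <1
  x=-4.375: |R|=0.68860 <1
  x=-2.941: |R|=0.42115 <1
  x=-7.894: |R|=1.03951 >1
  x=-7.801: |R|=1.03324 >1
  x=-7.412: |R|=1.00581 >1
So |R|<1 on (-7.3333, 0).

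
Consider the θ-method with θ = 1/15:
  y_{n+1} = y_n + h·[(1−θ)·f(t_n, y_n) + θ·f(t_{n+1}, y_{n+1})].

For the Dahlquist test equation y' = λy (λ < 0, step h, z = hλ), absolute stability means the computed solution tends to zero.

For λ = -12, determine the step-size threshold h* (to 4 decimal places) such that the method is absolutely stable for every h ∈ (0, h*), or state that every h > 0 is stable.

Test eqn y'=λy, z=hλ:
  y_{n+1} = y_n + z·[14/15·y_n + 1/15·y_{n+1}] ⇒ (1 − 1/15z)y_{n+1} = (1 + 14/15z)y_n
  R(z) = (1 + 14/15z)/(1 − 1/15z).

Need |R(x)|<1, x<0.
x=-1.73: |R|=0.5511
R=−1: 1+14/15x = −1+1/15x ⇒ -13/15x=2 ⇒ x=2/(-13/15)=-2.3077
Confirm numerically:
  x=-2.096: |R|=0.83903 <1
  x=-1.849: |R|=0.64609 <1
  x=-1.453: |R|=0.32468 <1
  x=-1.341: |R|=0.23095 <1
  x=-2.632: |R|=1.23911 >1
  x=-2.456: |R|=1.11045 >1
So |R|<1 on (-2.3077, 0).

(-2.3077,0); λ=-12 ⇒ h* = (30/13)/12 = 0.1923.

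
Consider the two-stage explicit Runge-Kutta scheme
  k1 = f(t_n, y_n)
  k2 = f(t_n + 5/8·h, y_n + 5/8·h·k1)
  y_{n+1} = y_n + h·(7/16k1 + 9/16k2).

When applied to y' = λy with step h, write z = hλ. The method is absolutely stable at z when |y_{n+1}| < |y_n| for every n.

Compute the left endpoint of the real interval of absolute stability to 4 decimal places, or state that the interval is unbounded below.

left endpoint -2.8444.

On y'=λy, z=hλ:
  k1=λy_n ⇒ h·k1=z·y_n;  k2=λ(1+5/8z)y_n ⇒ h·k2=z(1+5/8z)y_n
  y_{n+1}/y_n = 1 + 7/16z + 9/16z(1+5/8z) = 1 + z + 45/128z²
  R(z) = 1 + z + 45/128z².

Boundary: |R(x)|=1, x<0.
x=-0.93: |R|=0.3741
R=1: x+45/128x²=0 ⇒ x=−128/45=-2.8444; min R=1−1/(4·45/128)=0.2889>−1
Confirm numerically:
  x=-2.582: |R|=0.76177 <1
  x=-2.306: |R|=0.56348 <1
  x=-2.011: |R|=0.41076 <1
  x=-1.801: |R|=0.33933 <1
  x=-3.396: |R|=1.65851 >1
  x=-2.972: |R|=1.13328 >1
Stable set (-2.8444, 0).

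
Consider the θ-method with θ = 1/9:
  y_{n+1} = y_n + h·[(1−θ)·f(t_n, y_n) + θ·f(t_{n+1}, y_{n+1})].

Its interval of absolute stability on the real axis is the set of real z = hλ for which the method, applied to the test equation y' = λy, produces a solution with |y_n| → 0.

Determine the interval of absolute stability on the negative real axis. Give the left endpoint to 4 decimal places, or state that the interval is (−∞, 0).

Test eqn y'=λy, z=hλ:
  y_{n+1} = y_n + z·[8/9·y_n + 1/9·y_{n+1}] ⇒ (1 − 1/9z)y_{n+1} = (1 + 8/9z)y_n
  ⇒ R(z) = (1 + 8/9z)/(1 − 1/9z).

Find x<0 with |R(x)|<1.
x=-0.39: |R|=0.6262
R=−1: 1+8/9x = −1+1/9x ⇒ -7/9x=2 ⇒ x=2/(-7/9)=-2.5714
Confirm numerically:
  x=-2.309: |R|=0.83756 <1
  x=-2.224: |R|=0.78332 <1
  x=-1.533: |R|=0.30988 <1
  x=-2.809: |R|=1.14082 >1
  x=-2.620: |R|=1.02926 >1
Stable set (-2.5714, 0).

z∈(-2.5714,0).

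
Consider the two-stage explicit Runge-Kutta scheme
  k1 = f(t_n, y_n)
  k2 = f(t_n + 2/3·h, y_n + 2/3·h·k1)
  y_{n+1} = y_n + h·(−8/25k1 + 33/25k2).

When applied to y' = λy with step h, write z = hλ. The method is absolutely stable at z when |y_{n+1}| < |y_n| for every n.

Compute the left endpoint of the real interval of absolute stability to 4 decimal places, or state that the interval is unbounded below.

z* = -1.1364.

Test eqn y'=λy, z=hλ:
  k1=λy_n ⇒ h·k1=z·y_n;  k2=λ(1+2/3z)y_n ⇒ h·k2=z(1+2/3z)y_n
  y_{n+1}/y_n = 1 − 8/25z + 33/25z(1+2/3z) = 1 + z + 22/25z²
  R(z) = 1 + z + 22/25z².

Solve |R(x)|<1 on ℝ⁻.
x=-1.6: |R|=1.6528
R=1: x+22/25x²=0 ⇒ x=−25/22=-1.1364; min R=1−1/(4·22/25)=0.7159>−1
Confirm numerically:
  x=-1.104: |R|=0.96856 <1
  x=-0.978: |R|=0.86371 <1
  x=-0.569: |R|=0.71591 <1
  x=-1.391: |R|=1.31170 >1
  x=-1.358: |R|=1.26486 >1
  x=-1.287: |R|=1.17060 >1
Stable set (-1.1364, 0).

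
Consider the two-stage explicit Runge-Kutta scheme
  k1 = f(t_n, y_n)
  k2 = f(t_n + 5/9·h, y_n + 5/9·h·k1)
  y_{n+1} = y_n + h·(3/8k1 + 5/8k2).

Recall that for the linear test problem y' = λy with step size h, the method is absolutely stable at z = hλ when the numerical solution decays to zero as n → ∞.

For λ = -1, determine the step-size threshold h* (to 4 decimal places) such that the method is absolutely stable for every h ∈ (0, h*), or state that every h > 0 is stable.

(-2.8800,0); λ=-1 ⇒ h* = (72/25)/1 = 2.8800.

With y'=λy (z=hλ):
  k1=λy_n ⇒ h·k1=z·y_n;  k2=λ(1+5/9z)y_n ⇒ h·k2=z(1+5/9z)y_n
  y_{n+1}/y_n = 1 + 3/8z + 5/8z(1+5/9z) = 1 + z + 25/72z²
  ⇒ R(z) = 1 + z + 25/72z².

Find x<0 with |R(x)|<1.
x=-0.88: |R|=0.3889
R=1: x+25/72x²=0 ⇒ x=−72/25=-2.8800; min R=1−1/(4·25/72)=0.2800>−1
Confirm numerically:
  x=-2.754: |R|=0.87951 <1
  x=-1.549: |R|=0.28413 <1
  x=-1.503: |R|=0.28138 <1
  x=-1.461: |R|=0.28015 <1
  x=-3.433: |R|=1.65918 >1
  x=-2.931: |R|=1.05190 >1
Interval (-2.8800, 0).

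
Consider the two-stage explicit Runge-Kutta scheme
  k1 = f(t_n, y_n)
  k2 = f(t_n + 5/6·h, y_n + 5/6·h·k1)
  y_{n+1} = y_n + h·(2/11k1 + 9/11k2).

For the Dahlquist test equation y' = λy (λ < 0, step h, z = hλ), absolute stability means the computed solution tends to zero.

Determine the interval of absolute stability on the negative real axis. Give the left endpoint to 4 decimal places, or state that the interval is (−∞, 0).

Set f=λy, z=hλ:
  k1=λy_n ⇒ h·k1=z·y_n;  k2=λ(1+5/6z)y_n ⇒ h·k2=z(1+5/6z)y_n
  y_{n+1}/y_n = 1 + 2/11z + 9/11z(1+5/6z) = 1 + z + 15/22z²
  ⇒ R(z) = 1 + z + 15/22z².

Solve |R(x)|<1 on ℝ⁻.
x=-1.01: |R|=0.6855
R=1: x+15/22x²=0 ⇒ x=−22/15=-1.4667; min R=1−1/(4·15/22)=0.6333>−1
Confirm numerically:
  x=-1.383: |R|=0.92111 <1
  x=-1.021: |R|=0.68976 <1
  x=-0.589: |R|=0.64754 <1
  x=-1.961: |R|=1.66095 >1
  x=-1.566: |R|=1.10606 >1
  x=-1.508: |R|=1.04250 >1
Interval (-1.4667, 0).

z∈(-1.4667,0).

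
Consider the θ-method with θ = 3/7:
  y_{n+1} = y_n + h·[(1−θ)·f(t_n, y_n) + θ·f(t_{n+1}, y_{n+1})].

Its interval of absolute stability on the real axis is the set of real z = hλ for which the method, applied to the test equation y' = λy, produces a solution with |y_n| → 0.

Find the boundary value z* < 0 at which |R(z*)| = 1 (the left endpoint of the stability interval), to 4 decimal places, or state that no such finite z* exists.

Set f=λy, z=hλ:
  y_{n+1} = y_n + z·[4/7·y_n + 3/7·y_{n+1}] ⇒ (1 − 3/7z)y_{n+1} = (1 + 4/7z)y_n
  Hence R(z) = (1 + 4/7z)/(1 − 3/7z).

Need |R(x)|<1, x<0.
x=-0.95: |R|=0.3249
R=−1: 1+4/7x = −1+3/7x ⇒ -1/7x=2 ⇒ x=2/(-1/7)=-14.0000
Confirm numerically:
  x=-13.301: |R|=0.98510 <1
  x=-11.677: |R|=0.94473 <1
  x=-10.328: |R|=0.90333 <1
  x=-7.696: |R|=0.79048 <1
  x=-14.568: |R|=1.01120 >1
  x=-14.566: |R|=1.01116 >1
  x=-14.315: |R|=1.00631 >1
Interval (-14.0000, 0).

left endpoint -14.0000.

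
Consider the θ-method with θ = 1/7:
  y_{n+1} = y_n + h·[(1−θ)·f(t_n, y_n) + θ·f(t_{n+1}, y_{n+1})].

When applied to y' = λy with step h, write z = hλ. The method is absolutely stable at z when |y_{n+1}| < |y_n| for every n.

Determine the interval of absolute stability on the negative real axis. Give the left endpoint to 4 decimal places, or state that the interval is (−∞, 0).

On y'=λy, z=hλ:
  y_{n+1} = y_n + z·[6/7·y_n + 1/7·y_{n+1}] ⇒ (1 − 1/7z)y_{n+1} = (1 + 6/7z)y_n
  R(z) = (1 + 6/7z)/(1 − 1/7z).

Solve |R(x)|<1 on ℝ⁻.
x=-0.98: |R|=0.1404
R=−1: 1+6/7x = −1+1/7x ⇒ -5/7x=2 ⇒ x=2/(-5/7)=-2.8000
Confirm numerically:
  x=-2.497: |R|=0.84048 <1
  x=-2.212: |R|=0.68085 <1
  x=-1.933: |R|=0.51472 <1
  x=-3.330: |R|=1.25653 >1
  x=-3.200: |R|=1.19608 >1
  x=-2.904: |R|=1.05250 >1
Stable set (-2.8000, 0).

(-2.8000, 0).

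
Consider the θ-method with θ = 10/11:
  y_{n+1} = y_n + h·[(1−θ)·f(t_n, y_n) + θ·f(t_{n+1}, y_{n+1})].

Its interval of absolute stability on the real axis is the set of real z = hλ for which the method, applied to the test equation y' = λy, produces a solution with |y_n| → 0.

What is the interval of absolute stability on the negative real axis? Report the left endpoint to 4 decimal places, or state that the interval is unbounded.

Test eqn y'=λy, z=hλ:
  y_{n+1} = y_n + z·[1/11·y_n + 10/11·y_{n+1}] ⇒ (1 − 10/11z)y_{n+1} = (1 + 1/11z)y_n
  ⇒ R(z) = (1 + 1/11z)/(1 − 10/11z).

Solve |R(x)|<1 on ℝ⁻.
x=-0.6: |R|=0.6118
x=-2: |R|=0.2903
x=-10: |R|=0.0090
x=-100: |R|=0.0880
θ=10/11≥1/2 ⇒ |1+1/11x|<|1−10/11x| ∀x<0 ⇒ unbounded interval.

unbounded; (−∞, 0).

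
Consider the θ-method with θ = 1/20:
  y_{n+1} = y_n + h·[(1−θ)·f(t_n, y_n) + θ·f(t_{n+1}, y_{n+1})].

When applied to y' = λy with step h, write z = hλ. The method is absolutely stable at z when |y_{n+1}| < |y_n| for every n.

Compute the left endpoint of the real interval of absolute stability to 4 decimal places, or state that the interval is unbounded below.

Set f=λy, z=hλ:
  y_{n+1} = y_n + z·[19/20·y_n + 1/20·y_{n+1}] ⇒ (1 − 1/20z)y_{n+1} = (1 + 19/20z)y_n
  Hence R(z) = (1 + 19/20z)/(1 − 1/20z).

Need |R(x)|<1, x<0.
x=-0.91: |R|=0.1296
R=−1: 1+19/20x = −1+1/20x ⇒ -9/10x=2 ⇒ x=2/(-9/10)=-2.2222
Confirm numerically:
  x=-2.083: |R|=0.88652 <1
  x=-1.604: |R|=0.48491 <1
  x=-1.256: |R|=0.18178 <1
  x=-1.038: |R|=0.01321 <1
  x=-2.601: |R|=1.30167 >1
  x=-2.539: |R|=1.25298 >1
Interval (-2.2222, 0).

z* = -2.2222.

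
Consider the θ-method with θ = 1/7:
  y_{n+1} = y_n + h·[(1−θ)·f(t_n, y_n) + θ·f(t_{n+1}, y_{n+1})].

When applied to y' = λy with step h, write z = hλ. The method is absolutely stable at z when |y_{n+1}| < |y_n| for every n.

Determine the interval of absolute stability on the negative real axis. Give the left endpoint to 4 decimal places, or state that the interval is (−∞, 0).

On y'=λy, z=hλ:
  y_{n+1} = y_n + z·[6/7·y_n + 1/7·y_{n+1}] ⇒ (1 − 1/7z)y_{n+1} = (1 + 6/7z)y_n
  ⇒ R(z) = (1 + 6/7z)/(1 − 1/7z).

Find x<0 with |R(x)|<1.
x=-0.94: |R|=0.1713
R=−1: 1+6/7x = −1+1/7x ⇒ -5/7x=2 ⇒ x=2/(-5/7)=-2.8000
Confirm numerically:
  x=-2.457: |R|=0.81865 <1
  x=-1.816: |R|=0.44192 <1
  x=-1.470: |R|=0.21488 <1
  x=-1.196: |R|=0.02147 <1
  x=-3.373: |R|=1.27620 >1
  x=-3.329: |R|=1.25608 >1
So |R|<1 on (-2.8000, 0).

z∈(-2.8000,0).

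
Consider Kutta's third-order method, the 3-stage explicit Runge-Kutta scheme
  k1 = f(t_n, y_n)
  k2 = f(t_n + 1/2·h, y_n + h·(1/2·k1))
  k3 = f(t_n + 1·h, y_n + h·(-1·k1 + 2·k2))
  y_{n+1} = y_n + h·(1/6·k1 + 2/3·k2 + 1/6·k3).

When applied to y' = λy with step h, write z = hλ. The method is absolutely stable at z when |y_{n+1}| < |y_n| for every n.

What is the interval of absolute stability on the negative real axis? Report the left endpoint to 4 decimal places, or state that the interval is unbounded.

On y'=λy, z=hλ:
  order 3, 3-stage ⇒ R(z)=1+z+z^2/2+z^3/6
  (e.g. R(-0.37)=0.69001, |R|=0.69001)

Boundary: |R(x)|=1, x<0.
x=-0.37: |R|=0.6900
|R(-2.39)|=0.8093 |R(-0.75)|=0.4609 |R(-0.72)|=0.4770
Bisect:
  x_lo=-3.3455 |R|=2.9899  x_hi=-0.1714 |R|=0.8425
  mid=-1.75842 |R|=0.11859 →hi
  mid=-2.55195 |R|=1.06563 →lo
  mid=-2.15519 |R|=0.50118 →hi
  mid=-2.35357 |R|=0.75677 →hi
  mid=-2.45276 |R|=0.90406 →hi
  mid=-2.50236 |R|=0.98300 →hi
  mid=-2.52715 |R|=1.02385 →lo
  mid=-2.51475 |R|=1.00331 →lo
  mid=-2.50855 |R|=0.99312 →hi
  ...
  [-2.51282,-2.51262] ⇒ x*=-2.5127
Stable set (-2.5127, 0).

(-2.5127, 0).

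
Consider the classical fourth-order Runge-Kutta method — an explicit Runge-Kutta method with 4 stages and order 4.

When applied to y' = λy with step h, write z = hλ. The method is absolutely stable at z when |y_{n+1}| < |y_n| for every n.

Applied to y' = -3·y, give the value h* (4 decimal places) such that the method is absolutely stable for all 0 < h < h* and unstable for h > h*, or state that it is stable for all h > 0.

(-2.7853,0); λ=-3 ⇒ h* = 0.9284.

With y'=λy (z=hλ):
  order 4, 4-stage ⇒ R(z)=1+z+z^2/2+z^3/6+z^4/24
  (e.g. R(-0.94)=0.39590, |R|=0.39590)

Find x<0 with |R(x)|<1.
x=-0.94: |R|=0.3959
|R(-2.9)|=1.1872 |R(-2.11)|=0.3763 |R(-0.7)|=0.4978
Bisect:
  x_lo=-3.6355 |R|=3.2431  x_hi=-0.3775 |R|=0.6857
  mid=-2.00647 |R|=0.33551 →hi
  mid=-2.82097 |R|=1.05514 →lo
  mid=-2.41372 |R|=0.56985 →hi
  mid=-2.61735 |R|=0.77494 →hi
  mid=-2.71916 |R|=0.90478 →hi
  mid=-2.77007 |R|=0.97728 →hi
  mid=-2.79552 |R|=1.01553 →lo
  mid=-2.78279 |R|=0.99624 →hi
  mid=-2.78916 |R|=1.00584 →lo
  ...
  [-2.78538,-2.78518] ⇒ x*=-2.7853
Stable set (-2.7853, 0).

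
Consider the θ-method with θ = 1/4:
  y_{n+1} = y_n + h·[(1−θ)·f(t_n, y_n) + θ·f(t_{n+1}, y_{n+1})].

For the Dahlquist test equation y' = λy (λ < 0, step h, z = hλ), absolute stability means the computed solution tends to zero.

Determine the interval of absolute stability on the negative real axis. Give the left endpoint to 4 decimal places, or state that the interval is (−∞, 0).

(-4.0000, 0).

With y'=λy (z=hλ):
  y_{n+1} = y_n + z·[3/4·y_n + 1/4·y_{n+1}] ⇒ (1 − 1/4z)y_{n+1} = (1 + 3/4z)y_n
  Hence R(z) = (1 + 3/4z)/(1 − 1/4z).

Find x<0 with |R(x)|<1.
x=-0.55: |R|=0.5165
R=−1: 1+3/4x = −1+1/4x ⇒ -1/2x=2 ⇒ x=2/(-1/2)=-4.0000
Confirm numerically:
  x=-3.846: |R|=0.96074 <1
  x=-3.732: |R|=0.93068 <1
  x=-3.417: |R|=0.84279 <1
  x=-2.082: |R|=0.36929 <1
  x=-4.129: |R|=1.03174 >1
  x=-4.118: |R|=1.02907 >1
Interval (-4.0000, 0).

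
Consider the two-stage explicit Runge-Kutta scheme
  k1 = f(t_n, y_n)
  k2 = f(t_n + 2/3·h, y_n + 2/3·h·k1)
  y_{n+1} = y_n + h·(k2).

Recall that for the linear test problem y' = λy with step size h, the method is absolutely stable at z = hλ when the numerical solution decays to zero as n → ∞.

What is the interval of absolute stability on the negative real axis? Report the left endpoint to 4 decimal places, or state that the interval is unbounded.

(-1.5000, 0).

Set f=λy, z=hλ:
  k1=λy_n ⇒ h·k1=z·y_n;  k2=λ(1+2/3z)y_n ⇒ h·k2=z(1+2/3z)y_n
  y_{n+1}/y_n = 1 + z(1+2/3z) = 1 + z + 2/3z²
  Hence R(z) = 1 + z + 2/3z².

Solve |R(x)|<1 on ℝ⁻.
x=-1.73: |R|=1.2653
R=1: x+2/3x²=0 ⇒ x=−3/2=-1.5000; min R=1−1/(4·2/3)=0.6250>−1
Confirm numerically:
  x=-1.336: |R|=0.85393 <1
  x=-1.203: |R|=0.76181 <1
  x=-0.926: |R|=0.64565 <1
  x=-1.938: |R|=1.56590 >1
  x=-1.647: |R|=1.16141 >1
Interval (-1.5000, 0).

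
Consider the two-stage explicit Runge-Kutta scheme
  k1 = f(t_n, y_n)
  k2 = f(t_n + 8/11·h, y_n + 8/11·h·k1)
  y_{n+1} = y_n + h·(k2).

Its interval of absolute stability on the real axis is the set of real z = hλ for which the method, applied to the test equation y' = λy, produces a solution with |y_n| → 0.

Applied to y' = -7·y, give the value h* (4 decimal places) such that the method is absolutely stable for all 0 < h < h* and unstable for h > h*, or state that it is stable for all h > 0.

With y'=λy (z=hλ):
  k1=λy_n ⇒ h·k1=z·y_n;  k2=λ(1+8/11z)y_n ⇒ h·k2=z(1+8/11z)y_n
  y_{n+1}/y_n = 1 + z(1+8/11z) = 1 + z + 8/11z²
  R(z) = 1 + z + 8/11z².

Find x<0 with |R(x)|<1.
x=-0.95: |R|=0.7064
R=1: x+8/11x²=0 ⇒ x=−11/8=-1.3750; min R=1−1/(4·8/11)=0.6562>−1
Confirm numerically:
  x=-1.138: |R|=0.80385 <1
  x=-1.054: |R|=0.75394 <1
  x=-1.011: |R|=0.73236 <1
  x=-1.830: |R|=1.60556 >1
  x=-1.758: |R|=1.48968 >1
  x=-1.483: |R|=1.11648 >1
Stable set (-1.3750, 0).

(-1.3750,0); λ=-7 ⇒ h* = (11/8)/7 = 0.1964.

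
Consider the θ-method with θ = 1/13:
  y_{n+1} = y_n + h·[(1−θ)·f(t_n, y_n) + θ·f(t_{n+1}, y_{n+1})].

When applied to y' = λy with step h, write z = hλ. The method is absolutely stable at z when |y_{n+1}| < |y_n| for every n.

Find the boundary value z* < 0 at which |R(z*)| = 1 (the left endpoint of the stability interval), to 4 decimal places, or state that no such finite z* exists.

left endpoint -2.3636.

Test eqn y'=λy, z=hλ:
  y_{n+1} = y_n + z·[12/13·y_n + 1/13·y_{n+1}] ⇒ (1 − 1/13z)y_{n+1} = (1 + 12/13z)y_n
  ⇒ R(z) = (1 + 12/13z)/(1 − 1/13z).

Find x<0 with |R(x)|<1.
x=-1.69: |R|=0.4956
R=−1: 1+12/13x = −1+1/13x ⇒ -11/13x=2 ⇒ x=2/(-11/13)=-2.3636
Confirm numerically:
  x=-2.016: |R|=0.74534 <1
  x=-1.848: |R|=0.61800 <1
  x=-1.333: |R|=0.20903 <1
  x=-2.749: |R|=1.26916 >1
  x=-2.394: |R|=1.02170 >1
Stable set (-2.3636, 0).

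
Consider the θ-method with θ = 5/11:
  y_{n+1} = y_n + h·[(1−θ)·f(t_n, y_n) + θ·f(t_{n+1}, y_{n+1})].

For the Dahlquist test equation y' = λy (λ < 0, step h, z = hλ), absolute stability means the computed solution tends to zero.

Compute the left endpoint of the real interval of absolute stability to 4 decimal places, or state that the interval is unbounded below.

Test eqn y'=λy, z=hλ:
  y_{n+1} = y_n + z·[6/11·y_n + 5/11·y_{n+1}] ⇒ (1 − 5/11z)y_{n+1} = (1 + 6/11z)y_n
  Hence R(z) = (1 + 6/11z)/(1 − 5/11z).

Need |R(x)|<1, x<0.
x=-1.46: |R|=0.1224
R=−1: 1+6/11x = −1+5/11x ⇒ -1/11x=2 ⇒ x=2/(-1/11)=-22.0000
Confirm numerically:
  x=-19.224: |R|=0.97409 <1
  x=-15.042: |R|=0.91929 <1
  x=-13.947: |R|=0.90025 <1
  x=-12.211: |R|=0.86415 <1
  x=-22.547: |R|=1.00442 >1
  x=-22.520: |R|=1.00421 >1
  x=-22.462: |R|=1.00375 >1
Interval (-22.0000, 0).

z* = -22.0000.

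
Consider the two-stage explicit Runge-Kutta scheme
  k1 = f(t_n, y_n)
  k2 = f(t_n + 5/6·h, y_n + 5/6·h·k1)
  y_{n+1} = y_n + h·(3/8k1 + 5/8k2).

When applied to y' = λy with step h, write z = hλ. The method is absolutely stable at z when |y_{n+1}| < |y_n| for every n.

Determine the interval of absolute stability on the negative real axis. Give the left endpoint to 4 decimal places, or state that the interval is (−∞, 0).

(-1.9200, 0).

Set f=λy, z=hλ:
  k1=λy_n ⇒ h·k1=z·y_n;  k2=λ(1+5/6z)y_n ⇒ h·k2=z(1+5/6z)y_n
  y_{n+1}/y_n = 1 + 3/8z + 5/8z(1+5/6z) = 1 + z + 25/48z²
  R(z) = 1 + z + 25/48z².

Need |R(x)|<1, x<0.
x=-1.42: |R|=0.6302
R=1: x+25/48x²=0 ⇒ x=−48/25=-1.9200; min R=1−1/(4·25/48)=0.5200>−1
Confirm numerically:
  x=-1.770: |R|=0.86172 <1
  x=-1.161: |R|=0.54104 <1
  x=-0.829: |R|=0.52894 <1
  x=-2.341: |R|=1.51331 >1
  x=-2.150: |R|=1.25755 >1
  x=-2.106: |R|=1.20402 >1
Stable set (-1.9200, 0).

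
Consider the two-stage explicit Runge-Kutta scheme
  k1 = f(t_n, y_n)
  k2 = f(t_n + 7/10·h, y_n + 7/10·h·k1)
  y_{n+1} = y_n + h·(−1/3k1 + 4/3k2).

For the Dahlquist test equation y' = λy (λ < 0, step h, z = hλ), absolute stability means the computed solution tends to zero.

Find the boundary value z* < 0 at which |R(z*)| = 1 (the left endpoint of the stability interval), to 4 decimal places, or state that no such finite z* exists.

left endpoint -1.0714.

On y'=λy, z=hλ:
  k1=λy_n ⇒ h·k1=z·y_n;  k2=λ(1+7/10z)y_n ⇒ h·k2=z(1+7/10z)y_n
  y_{n+1}/y_n = 1 − 1/3z + 4/3z(1+7/10z) = 1 + z + 14/15z²
  so R(z) = 1 + z + 14/15z².

Find x<0 with |R(x)|<1.
x=-0.62: |R|=0.7388
R=1: x+14/15x²=0 ⇒ x=−15/14=-1.0714; min R=1−1/(4·14/15)=0.7321>−1
Confirm numerically:
  x=-0.984: |R|=0.91971 <1
  x=-0.844: |R|=0.82085 <1
  x=-0.505: |R|=0.73302 <1
  x=-0.440: |R|=0.74069 <1
  x=-1.529: |R|=1.65298 >1
  x=-1.337: |R|=1.33140 >1
  x=-1.322: |R|=1.30917 >1
So |R|<1 on (-1.0714, 0).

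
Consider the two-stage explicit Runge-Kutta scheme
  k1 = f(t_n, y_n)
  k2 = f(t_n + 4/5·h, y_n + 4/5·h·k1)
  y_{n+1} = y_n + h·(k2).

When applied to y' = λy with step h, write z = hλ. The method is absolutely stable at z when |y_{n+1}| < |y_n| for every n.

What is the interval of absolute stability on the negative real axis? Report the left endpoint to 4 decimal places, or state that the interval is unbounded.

With y'=λy (z=hλ):
  k1=λy_n ⇒ h·k1=z·y_n;  k2=λ(1+4/5z)y_n ⇒ h·k2=z(1+4/5z)y_n
  y_{n+1}/y_n = 1 + z(1+4/5z) = 1 + z + 4/5z²
  Hence R(z) = 1 + z + 4/5z².

Boundary: |R(x)|=1, x<0.
x=-0.81: |R|=0.7149
R=1: x+4/5x²=0 ⇒ x=−5/4=-1.2500; min R=1−1/(4·4/5)=0.6875>−1
Confirm numerically:
  x=-0.969: |R|=0.78217 <1
  x=-0.819: |R|=0.71761 <1
  x=-0.602: |R|=0.68792 <1
  x=-1.754: |R|=1.70721 >1
  x=-1.615: |R|=1.47158 >1
  x=-1.534: |R|=1.34852 >1
So |R|<1 on (-1.2500, 0).

(-1.2500, 0).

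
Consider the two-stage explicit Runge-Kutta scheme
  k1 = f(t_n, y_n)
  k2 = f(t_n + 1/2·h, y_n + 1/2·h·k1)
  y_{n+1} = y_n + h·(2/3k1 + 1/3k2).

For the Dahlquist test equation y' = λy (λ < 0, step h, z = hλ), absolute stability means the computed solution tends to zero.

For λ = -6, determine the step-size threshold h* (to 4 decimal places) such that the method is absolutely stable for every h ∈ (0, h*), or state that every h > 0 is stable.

With y'=λy (z=hλ):
  k1=λy_n ⇒ h·k1=z·y_n;  k2=λ(1+1/2z)y_n ⇒ h·k2=z(1+1/2z)y_n
  y_{n+1}/y_n = 1 + 2/3z + 1/3z(1+1/2z) = 1 + z + 1/6z²
  Hence R(z) = 1 + z + 1/6z².

Find x<0 with |R(x)|<1.
x=-1.23: |R|=0.0222
R=1: x+1/6x²=0 ⇒ x=−6=-6.0000; min R=1−1/(4·1/6)=-0.5000>−1
Confirm numerically:
  x=-5.343: |R|=0.41494 <1
  x=-5.290: |R|=0.37402 <1
  x=-4.363: |R|=0.19037 <1
  x=-4.216: |R|=0.25356 <1
  x=-6.132: |R|=1.13490 >1
  x=-6.089: |R|=1.09032 >1
  x=-6.086: |R|=1.08723 >1
Stable set (-6.0000, 0).

(-6.0000,0); λ=-6 ⇒ h* = (6)/6 = 1.0000.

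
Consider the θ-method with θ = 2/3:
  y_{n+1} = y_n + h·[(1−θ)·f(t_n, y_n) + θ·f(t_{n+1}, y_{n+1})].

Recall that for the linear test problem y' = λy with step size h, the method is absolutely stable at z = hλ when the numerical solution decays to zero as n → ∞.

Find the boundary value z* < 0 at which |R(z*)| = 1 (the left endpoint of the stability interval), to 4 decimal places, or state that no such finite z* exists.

On y'=λy, z=hλ:
  y_{n+1} = y_n + z·[1/3·y_n + 2/3·y_{n+1}] ⇒ (1 − 2/3z)y_{n+1} = (1 + 1/3z)y_n
  R(z) = (1 + 1/3z)/(1 − 2/3z).

Solve |R(x)|<1 on ℝ⁻.
x=-0.52: |R|=0.6139
x=-2: |R|=0.1429
x=-10: |R|=0.3043
x=-100: |R|=0.4778
θ=2/3≥1/2 ⇒ |1+1/3x|<|1−2/3x| ∀x<0 ⇒ stable on all of ℝ⁻.

unbounded; (−∞, 0).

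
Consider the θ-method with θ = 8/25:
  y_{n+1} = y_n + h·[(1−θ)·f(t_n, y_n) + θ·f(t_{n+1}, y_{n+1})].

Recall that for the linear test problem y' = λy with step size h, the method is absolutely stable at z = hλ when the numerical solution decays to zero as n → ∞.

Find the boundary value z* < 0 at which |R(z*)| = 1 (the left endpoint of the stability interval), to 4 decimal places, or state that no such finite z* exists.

z* = -5.5556.

Set f=λy, z=hλ:
  y_{n+1} = y_n + z·[17/25·y_n + 8/25·y_{n+1}] ⇒ (1 − 8/25z)y_{n+1} = (1 + 17/25z)y_n
  Hence R(z) = (1 + 17/25z)/(1 − 8/25z).

Find x<0 with |R(x)|<1.
x=-1.22: |R|=0.1226
R=−1: 1+17/25x = −1+8/25x ⇒ -9/25x=2 ⇒ x=2/(-9/25)=-5.5556
Confirm numerically:
  x=-3.483: |R|=0.64715 <1
  x=-2.321: |R|=0.33183 <1
  x=-2.319: |R|=0.33117 <1
  x=-2.231: |R|=0.30169 <1
  x=-6.113: |R|=1.06789 >1
  x=-5.715: |R|=1.02029 >1
Interval (-5.5556, 0).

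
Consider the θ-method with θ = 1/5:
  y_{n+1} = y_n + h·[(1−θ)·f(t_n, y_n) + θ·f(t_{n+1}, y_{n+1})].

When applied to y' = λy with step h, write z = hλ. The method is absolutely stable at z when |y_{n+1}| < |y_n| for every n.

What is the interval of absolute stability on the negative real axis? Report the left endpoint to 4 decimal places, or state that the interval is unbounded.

z∈(-3.3333,0).

With y'=λy (z=hλ):
  y_{n+1} = y_n + z·[4/5·y_n + 1/5·y_{n+1}] ⇒ (1 − 1/5z)y_{n+1} = (1 + 4/5z)y_n
  R(z) = (1 + 4/5z)/(1 − 1/5z).

Solve |R(x)|<1 on ℝ⁻.
x=-1.67: |R|=0.2519
R=−1: 1+4/5x = −1+1/5x ⇒ -3/5x=2 ⇒ x=2/(-3/5)=-3.3333
Confirm numerically:
  x=-3.093: |R|=0.91091 <1
  x=-2.600: |R|=0.71053 <1
  x=-2.173: |R|=0.51471 <1
  x=-3.927: |R|=1.19951 >1
  x=-3.898: |R|=1.19038 >1
  x=-3.792: |R|=1.15651 >1
So |R|<1 on (-3.3333, 0).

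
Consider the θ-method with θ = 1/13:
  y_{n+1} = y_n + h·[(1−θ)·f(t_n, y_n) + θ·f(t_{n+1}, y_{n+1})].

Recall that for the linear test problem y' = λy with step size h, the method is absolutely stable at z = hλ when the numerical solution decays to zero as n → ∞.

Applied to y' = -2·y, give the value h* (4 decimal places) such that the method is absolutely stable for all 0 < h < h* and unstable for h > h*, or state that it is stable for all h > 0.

(-2.3636,0); λ=-2 ⇒ h* = (26/11)/2 = 1.1818.

On y'=λy, z=hλ:
  y_{n+1} = y_n + z·[12/13·y_n + 1/13·y_{n+1}] ⇒ (1 − 1/13z)y_{n+1} = (1 + 12/13z)y_n
  ⇒ R(z) = (1 + 12/13z)/(1 − 1/13z).

Need |R(x)|<1, x<0.
x=-1.44: |R|=0.2964
R=−1: 1+12/13x = −1+1/13x ⇒ -11/13x=2 ⇒ x=2/(-11/13)=-2.3636
Confirm numerically:
  x=-1.472: |R|=0.32228 <1
  x=-1.198: |R|=0.09692 <1
  x=-1.080: |R|=0.00284 <1
  x=-2.486: |R|=1.08692 >1
  x=-2.401: |R|=1.02669 >1
So |R|<1 on (-2.3636, 0).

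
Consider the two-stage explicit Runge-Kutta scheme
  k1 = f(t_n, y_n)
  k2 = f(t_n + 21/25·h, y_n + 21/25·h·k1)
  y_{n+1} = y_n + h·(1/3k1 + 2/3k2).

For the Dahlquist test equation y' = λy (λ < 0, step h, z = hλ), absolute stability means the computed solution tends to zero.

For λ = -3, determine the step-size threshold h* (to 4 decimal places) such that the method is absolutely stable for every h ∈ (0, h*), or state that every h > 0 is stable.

Test eqn y'=λy, z=hλ:
  k1=λy_n ⇒ h·k1=z·y_n;  k2=λ(1+21/25z)y_n ⇒ h·k2=z(1+21/25z)y_n
  y_{n+1}/y_n = 1 + 1/3z + 2/3z(1+21/25z) = 1 + z + 14/25z²
  Hence R(z) = 1 + z + 14/25z².

Need |R(x)|<1, x<0.
x=-1.6: |R|=0.8336
R=1: x+14/25x²=0 ⇒ x=−25/14=-1.7857; min R=1−1/(4·14/25)=0.5536>−1
Confirm numerically:
  x=-1.741: |R|=0.95641 <1
  x=-1.619: |R|=0.84885 <1
  x=-0.731: |R|=0.56824 <1
  x=-2.059: |R|=1.31511 >1
  x=-1.944: |R|=1.17232 >1
  x=-1.921: |R|=1.14553 >1
So |R|<1 on (-1.7857, 0).

(-1.7857,0); λ=-3 ⇒ h* = (25/14)/3 = 0.5952.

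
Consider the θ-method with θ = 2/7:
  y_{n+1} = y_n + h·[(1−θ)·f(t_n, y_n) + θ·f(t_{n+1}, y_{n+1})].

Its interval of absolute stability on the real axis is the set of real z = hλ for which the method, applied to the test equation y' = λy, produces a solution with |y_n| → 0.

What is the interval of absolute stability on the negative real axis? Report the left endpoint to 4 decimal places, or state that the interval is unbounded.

(-4.6667, 0).

With y'=λy (z=hλ):
  y_{n+1} = y_n + z·[5/7·y_n + 2/7·y_{n+1}] ⇒ (1 − 2/7z)y_{n+1} = (1 + 5/7z)y_n
  ⇒ R(z) = (1 + 5/7z)/(1 − 2/7z).

Need |R(x)|<1, x<0.
x=-0.73: |R|=0.3960
R=−1: 1+5/7x = −1+2/7x ⇒ -3/7x=2 ⇒ x=2/(-3/7)=-4.6667
Confirm numerically:
  x=-3.163: |R|=0.66149 <1
  x=-3.008: |R|=0.61770 <1
  x=-2.683: |R|=0.51876 <1
  x=-5.122: |R|=1.07922 >1
  x=-4.922: |R|=1.04548 >1
  x=-4.835: |R|=1.03029 >1
Interval (-4.6667, 0).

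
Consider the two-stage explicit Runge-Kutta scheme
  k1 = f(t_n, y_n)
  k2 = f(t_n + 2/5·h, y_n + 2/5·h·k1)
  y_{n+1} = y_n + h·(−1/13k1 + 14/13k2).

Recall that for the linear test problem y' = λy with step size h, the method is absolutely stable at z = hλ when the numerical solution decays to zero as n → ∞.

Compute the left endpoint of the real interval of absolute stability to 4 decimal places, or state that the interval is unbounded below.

left endpoint -2.3214.

On y'=λy, z=hλ:
  k1=λy_n ⇒ h·k1=z·y_n;  k2=λ(1+2/5z)y_n ⇒ h·k2=z(1+2/5z)y_n
  y_{n+1}/y_n = 1 − 1/13z + 14/13z(1+2/5z) = 1 + z + 28/65z²
  R(z) = 1 + z + 28/65z².

Find x<0 with |R(x)|<1.
x=-0.48: |R|=0.6192
R=1: x+28/65x²=0 ⇒ x=−65/28=-2.3214; min R=1−1/(4·28/65)=0.4196>−1
Confirm numerically:
  x=-1.757: |R|=0.57281 <1
  x=-1.571: |R|=0.49216 <1
  x=-1.354: |R|=0.43574 <1
  x=-0.981: |R|=0.43356 <1
  x=-2.769: |R|=1.53386 >1
  x=-2.369: |R|=1.04855 >1
So |R|<1 on (-2.3214, 0).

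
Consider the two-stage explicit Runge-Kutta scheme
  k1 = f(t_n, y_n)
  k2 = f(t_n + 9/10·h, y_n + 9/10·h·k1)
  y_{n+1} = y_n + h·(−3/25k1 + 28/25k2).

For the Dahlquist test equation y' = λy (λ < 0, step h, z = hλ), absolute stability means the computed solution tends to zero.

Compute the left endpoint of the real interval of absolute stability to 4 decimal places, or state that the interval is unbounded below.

Set f=λy, z=hλ:
  k1=λy_n ⇒ h·k1=z·y_n;  k2=λ(1+9/10z)y_n ⇒ h·k2=z(1+9/10z)y_n
  y_{n+1}/y_n = 1 − 3/25z + 28/25z(1+9/10z) = 1 + z + 126/125z²
  ⇒ R(z) = 1 + z + 126/125z².

Find x<0 with |R(x)|<1.
x=-0.35: |R|=0.7735
R=1: x+126/125x²=0 ⇒ x=−125/126=-0.9921; min R=1−1/(4·126/125)=0.7520>−1
Confirm numerically:
  x=-0.913: |R|=0.92724 <1
  x=-0.725: |R|=0.80483 <1
  x=-0.545: |R|=0.75440 <1
  x=-0.485: |R|=0.75211 <1
  x=-1.173: |R|=1.21394 >1
  x=-1.155: |R|=1.18970 >1
So |R|<1 on (-0.9921, 0).

left endpoint -0.9921.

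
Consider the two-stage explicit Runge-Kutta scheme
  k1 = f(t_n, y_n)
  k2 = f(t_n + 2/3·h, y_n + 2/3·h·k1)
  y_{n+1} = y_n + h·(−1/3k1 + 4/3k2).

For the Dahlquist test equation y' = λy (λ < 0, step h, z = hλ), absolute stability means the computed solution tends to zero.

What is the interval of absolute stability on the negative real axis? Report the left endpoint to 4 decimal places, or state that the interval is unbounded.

z∈(-1.1250,0).

On y'=λy, z=hλ:
  k1=λy_n ⇒ h·k1=z·y_n;  k2=λ(1+2/3z)y_n ⇒ h·k2=z(1+2/3z)y_n
  y_{n+1}/y_n = 1 − 1/3z + 4/3z(1+2/3z) = 1 + z + 8/9z²
  so R(z) = 1 + z + 8/9z².

Need |R(x)|<1, x<0.
x=-0.38: |R|=0.7484
R=1: x+8/9x²=0 ⇒ x=−9/8=-1.1250; min R=1−1/(4·8/9)=0.7188>−1
Confirm numerically:
  x=-1.026: |R|=0.90971 <1
  x=-0.881: |R|=0.80892 <1
  x=-0.745: |R|=0.74836 <1
  x=-0.564: |R|=0.71875 <1
  x=-1.721: |R|=1.91175 >1
  x=-1.359: |R|=1.28267 >1
  x=-1.295: |R|=1.19569 >1
So |R|<1 on (-1.1250, 0).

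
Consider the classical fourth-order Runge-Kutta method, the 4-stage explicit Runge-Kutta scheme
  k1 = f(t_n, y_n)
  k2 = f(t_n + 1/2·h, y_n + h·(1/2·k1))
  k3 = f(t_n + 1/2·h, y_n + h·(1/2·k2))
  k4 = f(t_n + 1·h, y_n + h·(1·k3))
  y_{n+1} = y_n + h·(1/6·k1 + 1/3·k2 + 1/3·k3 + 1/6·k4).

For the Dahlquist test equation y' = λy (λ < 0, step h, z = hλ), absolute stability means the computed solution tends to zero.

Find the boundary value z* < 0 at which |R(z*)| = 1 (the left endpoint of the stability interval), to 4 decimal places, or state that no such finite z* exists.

Set f=λy, z=hλ:
  order 4, 4-stage ⇒ R(z)=1+z+z^2/2+z^3/6+z^4/24
  (e.g. R(-1.48)=0.27481, |R|=0.27481)

Find x<0 with |R(x)|<1.
x=-1.48: |R|=0.2748
|R(-2.66)|=0.8270 |R(-1.73)|=0.2767 |R(-0.59)|=0.5549
Bisect:
  x_lo=-3.3880 |R|=2.3595  x_hi=-0.0828 |R|=0.9206
  mid=-1.73536 |R|=0.27725 →hi
  mid=-2.56166 |R|=0.71196 →hi
  mid=-2.97481 |R|=1.32540 →lo
  mid=-2.76823 |R|=0.97458 →hi
  mid=-2.87152 |R|=1.13798 →lo
  mid=-2.81988 |R|=1.05340 →lo
  mid=-2.79405 |R|=1.01329 →lo
  mid=-2.78114 |R|=0.99376 →hi
  mid=-2.78760 |R|=1.00348 →lo
  mid=-2.78437 |R|=0.99861 →hi
  ...
  [-2.78538,-2.78518] ⇒ x*=-2.7853
Stable set (-2.7853, 0).

z* = -2.7853.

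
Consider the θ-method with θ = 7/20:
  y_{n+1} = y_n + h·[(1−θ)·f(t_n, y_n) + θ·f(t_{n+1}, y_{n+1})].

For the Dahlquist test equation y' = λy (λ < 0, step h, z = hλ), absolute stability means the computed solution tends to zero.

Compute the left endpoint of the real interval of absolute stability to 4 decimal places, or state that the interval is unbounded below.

Set f=λy, z=hλ:
  y_{n+1} = y_n + z·[13/20·y_n + 7/20·y_{n+1}] ⇒ (1 − 7/20z)y_{n+1} = (1 + 13/20z)y_n
  Hence R(z) = (1 + 13/20z)/(1 − 7/20z).

Find x<0 with |R(x)|<1.
x=-1.75: |R|=0.0853
R=−1: 1+13/20x = −1+7/20x ⇒ -3/10x=2 ⇒ x=2/(-3/10)=-6.6667
Confirm numerically:
  x=-6.636: |R|=0.99723 <1
  x=-6.413: |R|=0.97655 <1
  x=-5.596: |R|=0.89144 <1
  x=-2.680: |R|=0.38287 <1
  x=-6.956: |R|=1.02527 >1
  x=-6.911: |R|=1.02144 >1
Stable set (-6.6667, 0).

z* = -6.6667.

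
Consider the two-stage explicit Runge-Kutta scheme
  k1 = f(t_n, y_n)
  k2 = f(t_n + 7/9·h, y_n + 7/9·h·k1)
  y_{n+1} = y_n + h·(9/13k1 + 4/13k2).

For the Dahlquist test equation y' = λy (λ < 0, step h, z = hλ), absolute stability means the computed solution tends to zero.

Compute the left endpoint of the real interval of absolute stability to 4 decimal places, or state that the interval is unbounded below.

With y'=λy (z=hλ):
  k1=λy_n ⇒ h·k1=z·y_n;  k2=λ(1+7/9z)y_n ⇒ h·k2=z(1+7/9z)y_n
  y_{n+1}/y_n = 1 + 9/13z + 4/13z(1+7/9z) = 1 + z + 28/117z²
  R(z) = 1 + z + 28/117z².

Need |R(x)|<1, x<0.
x=-0.7: |R|=0.4173
R=1: x+28/117x²=0 ⇒ x=−117/28=-4.1786; min R=1−1/(4·28/117)=-0.0446>−1
Confirm numerically:
  x=-4.013: |R|=0.84099 <1
  x=-3.917: |R|=0.75480 <1
  x=-3.691: |R|=0.56932 <1
  x=-4.778: |R|=1.68542 >1
  x=-4.356: |R|=1.18496 >1
Interval (-4.1786, 0).

left endpoint -4.1786.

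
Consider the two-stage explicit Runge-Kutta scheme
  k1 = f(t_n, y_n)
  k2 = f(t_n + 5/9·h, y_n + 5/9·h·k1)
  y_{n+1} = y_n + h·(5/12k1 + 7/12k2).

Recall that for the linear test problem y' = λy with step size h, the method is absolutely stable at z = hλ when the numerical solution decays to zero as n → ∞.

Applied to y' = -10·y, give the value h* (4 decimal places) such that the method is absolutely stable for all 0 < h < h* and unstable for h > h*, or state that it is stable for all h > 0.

On y'=λy, z=hλ:
  k1=λy_n ⇒ h·k1=z·y_n;  k2=λ(1+5/9z)y_n ⇒ h·k2=z(1+5/9z)y_n
  y_{n+1}/y_n = 1 + 5/12z + 7/12z(1+5/9z) = 1 + z + 35/108z²
  so R(z) = 1 + z + 35/108z².

Find x<0 with |R(x)|<1.
x=-0.48: |R|=0.5947
R=1: x+35/108x²=0 ⇒ x=−108/35=-3.0857; min R=1−1/(4·35/108)=0.2286>−1
Confirm numerically:
  x=-2.577: |R|=0.57515 <1
  x=-1.927: |R|=0.27639 <1
  x=-1.246: |R|=0.25713 <1
  x=-3.590: |R|=1.58670 >1
  x=-3.239: |R|=1.16090 >1
  x=-3.177: |R|=1.09399 >1
Interval (-3.0857, 0).

(-3.0857,0); λ=-10 ⇒ h* = (108/35)/10 = 0.3086.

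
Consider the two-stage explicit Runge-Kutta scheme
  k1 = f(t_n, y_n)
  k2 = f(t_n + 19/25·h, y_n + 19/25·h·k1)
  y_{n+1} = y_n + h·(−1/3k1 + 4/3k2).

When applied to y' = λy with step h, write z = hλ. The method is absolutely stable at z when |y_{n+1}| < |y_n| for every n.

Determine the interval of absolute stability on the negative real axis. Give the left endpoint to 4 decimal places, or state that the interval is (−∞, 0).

z∈(-0.9868,0).

Set f=λy, z=hλ:
  k1=λy_n ⇒ h·k1=z·y_n;  k2=λ(1+19/25z)y_n ⇒ h·k2=z(1+19/25z)y_n
  y_{n+1}/y_n = 1 − 1/3z + 4/3z(1+19/25z) = 1 + z + 76/75z²
  so R(z) = 1 + z + 76/75z².

Find x<0 with |R(x)|<1.
x=-0.44: |R|=0.7562
R=1: x+76/75x²=0 ⇒ x=−75/76=-0.9868; min R=1−1/(4·76/75)=0.7533>−1
Confirm numerically:
  x=-0.850: |R|=0.88213 <1
  x=-0.847: |R|=0.87997 <1
  x=-0.633: |R|=0.77303 <1
  x=-1.536: |R|=1.85475 >1
  x=-1.448: |R|=1.67666 >1
  x=-1.369: |R|=1.53015 >1
So |R|<1 on (-0.9868, 0).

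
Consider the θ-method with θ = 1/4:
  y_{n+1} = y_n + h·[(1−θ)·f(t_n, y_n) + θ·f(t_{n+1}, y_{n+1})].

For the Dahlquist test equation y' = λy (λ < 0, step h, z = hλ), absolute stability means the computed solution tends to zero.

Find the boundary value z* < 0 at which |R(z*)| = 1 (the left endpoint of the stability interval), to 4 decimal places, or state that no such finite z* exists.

left endpoint -4.0000.

On y'=λy, z=hλ:
  y_{n+1} = y_n + z·[3/4·y_n + 1/4·y_{n+1}] ⇒ (1 − 1/4z)y_{n+1} = (1 + 3/4z)y_n
  so R(z) = (1 + 3/4z)/(1 − 1/4z).

Need |R(x)|<1, x<0.
x=-1.36: |R|=0.0149
R=−1: 1+3/4x = −1+1/4x ⇒ -1/2x=2 ⇒ x=2/(-1/2)=-4.0000
Confirm numerically:
  x=-3.492: |R|=0.86439 <1
  x=-2.488: |R|=0.53391 <1
  x=-2.377: |R|=0.49098 <1
  x=-4.581: |R|=1.13542 >1
  x=-4.352: |R|=1.08429 >1
  x=-4.238: |R|=1.05778 >1
Stable set (-4.0000, 0).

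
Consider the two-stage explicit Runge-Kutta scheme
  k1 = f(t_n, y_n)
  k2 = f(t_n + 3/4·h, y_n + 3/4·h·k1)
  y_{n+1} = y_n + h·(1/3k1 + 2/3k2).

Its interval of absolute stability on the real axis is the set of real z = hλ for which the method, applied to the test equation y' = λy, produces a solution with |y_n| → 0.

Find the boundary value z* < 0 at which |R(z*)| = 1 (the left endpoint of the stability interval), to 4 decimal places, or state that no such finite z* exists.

Test eqn y'=λy, z=hλ:
  k1=λy_n ⇒ h·k1=z·y_n;  k2=λ(1+3/4z)y_n ⇒ h·k2=z(1+3/4z)y_n
  y_{n+1}/y_n = 1 + 1/3z + 2/3z(1+3/4z) = 1 + z + 1/2z²
  so R(z) = 1 + z + 1/2z².

Need |R(x)|<1, x<0.
x=-1.65: |R|=0.7112
R=1: x+1/2x²=0 ⇒ x=−2=-2.0000; min R=1−1/(4·1/2)=0.5000>−1
Confirm numerically:
  x=-1.828: |R|=0.84279 <1
  x=-1.807: |R|=0.82562 <1
  x=-1.758: |R|=0.78728 <1
  x=-1.237: |R|=0.52808 <1
  x=-2.481: |R|=1.59668 >1
  x=-2.312: |R|=1.36067 >1
Stable set (-2.0000, 0).

z* = -2.0000.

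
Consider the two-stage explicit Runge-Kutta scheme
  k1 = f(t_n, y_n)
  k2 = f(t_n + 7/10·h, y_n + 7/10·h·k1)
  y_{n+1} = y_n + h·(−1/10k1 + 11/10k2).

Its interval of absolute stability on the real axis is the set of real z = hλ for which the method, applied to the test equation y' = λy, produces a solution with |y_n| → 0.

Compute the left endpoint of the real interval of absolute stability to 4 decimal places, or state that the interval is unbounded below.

Set f=λy, z=hλ:
  k1=λy_n ⇒ h·k1=z·y_n;  k2=λ(1+7/10z)y_n ⇒ h·k2=z(1+7/10z)y_n
  y_{n+1}/y_n = 1 − 1/10z + 11/10z(1+7/10z) = 1 + z + 77/100z²
  ⇒ R(z) = 1 + z + 77/100z².

Find x<0 with |R(x)|<1.
x=-0.61: |R|=0.6765
R=1: x+77/100x²=0 ⇒ x=−100/77=-1.2987; min R=1−1/(4·77/100)=0.6753>−1
Confirm numerically:
  x=-1.204: |R|=0.91220 <1
  x=-1.183: |R|=0.89461 <1
  x=-1.036: |R|=0.79044 <1
  x=-0.916: |R|=0.73007 <1
  x=-1.639: |R|=1.42947 >1
  x=-1.389: |R|=1.09658 >1
Stable set (-1.2987, 0).

left endpoint -1.2987.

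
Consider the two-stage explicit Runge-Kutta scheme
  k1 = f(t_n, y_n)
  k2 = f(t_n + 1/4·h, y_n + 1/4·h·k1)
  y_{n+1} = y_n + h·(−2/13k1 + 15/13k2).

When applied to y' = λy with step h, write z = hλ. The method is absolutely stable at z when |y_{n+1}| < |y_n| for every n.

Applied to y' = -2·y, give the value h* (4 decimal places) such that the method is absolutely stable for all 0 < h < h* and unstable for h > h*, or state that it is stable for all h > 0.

Test eqn y'=λy, z=hλ:
  k1=λy_n ⇒ h·k1=z·y_n;  k2=λ(1+1/4z)y_n ⇒ h·k2=z(1+1/4z)y_n
  y_{n+1}/y_n = 1 − 2/13z + 15/13z(1+1/4z) = 1 + z + 15/52z²
  Hence R(z) = 1 + z + 15/52z².

Need |R(x)|<1, x<0.
x=-1.17: |R|=0.2249
R=1: x+15/52x²=0 ⇒ x=−52/15=-3.4667; min R=1−1/(4·15/52)=0.1333>−1
Confirm numerically:
  x=-2.819: |R|=0.47333 <1
  x=-1.663: |R|=0.13476 <1
  x=-1.561: |R|=0.14190 <1
  x=-4.022: |R|=1.64429 >1
  x=-3.940: |R|=1.53796 >1
  x=-3.602: |R|=1.14062 >1
So |R|<1 on (-3.4667, 0).

(-3.4667,0); λ=-2 ⇒ h* = (52/15)/2 = 1.7333.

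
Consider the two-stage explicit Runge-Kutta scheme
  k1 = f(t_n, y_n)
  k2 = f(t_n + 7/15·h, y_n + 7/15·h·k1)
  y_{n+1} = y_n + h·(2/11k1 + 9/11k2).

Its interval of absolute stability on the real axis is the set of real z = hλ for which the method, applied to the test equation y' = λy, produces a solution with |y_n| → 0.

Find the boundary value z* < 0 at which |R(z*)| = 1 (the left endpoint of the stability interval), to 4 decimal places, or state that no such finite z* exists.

On y'=λy, z=hλ:
  k1=λy_n ⇒ h·k1=z·y_n;  k2=λ(1+7/15z)y_n ⇒ h·k2=z(1+7/15z)y_n
  y_{n+1}/y_n = 1 + 2/11z + 9/11z(1+7/15z) = 1 + z + 21/55z²
  Hence R(z) = 1 + z + 21/55z².

Boundary: |R(x)|=1, x<0.
x=-1.39: |R|=0.3477
R=1: x+21/55x²=0 ⇒ x=−55/21=-2.6190; min R=1−1/(4·21/55)=0.3452>−1
Confirm numerically:
  x=-1.906: |R|=0.48108 <1
  x=-1.715: |R|=0.40801 <1
  x=-1.661: |R|=0.39241 <1
  x=-1.493: |R|=0.35809 <1
  x=-3.016: |R|=1.45712 >1
  x=-2.831: |R|=1.22911 >1
So |R|<1 on (-2.6190, 0).

left endpoint -2.6190.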